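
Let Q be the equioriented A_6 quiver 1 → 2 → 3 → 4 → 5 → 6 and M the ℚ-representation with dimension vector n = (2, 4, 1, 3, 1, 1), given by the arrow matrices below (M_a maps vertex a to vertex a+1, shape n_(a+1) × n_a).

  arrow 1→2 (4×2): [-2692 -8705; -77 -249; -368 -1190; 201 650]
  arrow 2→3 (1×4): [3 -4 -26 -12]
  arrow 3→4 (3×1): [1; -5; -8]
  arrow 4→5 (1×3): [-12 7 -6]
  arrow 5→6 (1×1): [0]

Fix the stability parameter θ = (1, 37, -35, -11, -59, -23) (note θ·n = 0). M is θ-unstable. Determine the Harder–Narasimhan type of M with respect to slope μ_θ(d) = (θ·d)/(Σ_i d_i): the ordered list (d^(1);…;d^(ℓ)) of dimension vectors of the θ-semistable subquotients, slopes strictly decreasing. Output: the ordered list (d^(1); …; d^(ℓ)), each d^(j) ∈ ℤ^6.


Via rank(M_{q-1}∘⋯∘M_p): M ≅ I[1,2], I[1,5], I[2,2]^2, I[4,4]^2, I[6,6].
μ_θ-semistable layers: μ^(1)=37; μ^(2)=1; μ^(3)=-11; μ^(4)=-67/5; μ^(5)=-23

((0, 3, 0, 0, 0, 0); (1, 0, 0, 0, 0, 0); (0, 0, 0, 2, 0, 0); (1, 1, 1, 1, 1, 0); (0, 0, 0, 0, 0, 1))


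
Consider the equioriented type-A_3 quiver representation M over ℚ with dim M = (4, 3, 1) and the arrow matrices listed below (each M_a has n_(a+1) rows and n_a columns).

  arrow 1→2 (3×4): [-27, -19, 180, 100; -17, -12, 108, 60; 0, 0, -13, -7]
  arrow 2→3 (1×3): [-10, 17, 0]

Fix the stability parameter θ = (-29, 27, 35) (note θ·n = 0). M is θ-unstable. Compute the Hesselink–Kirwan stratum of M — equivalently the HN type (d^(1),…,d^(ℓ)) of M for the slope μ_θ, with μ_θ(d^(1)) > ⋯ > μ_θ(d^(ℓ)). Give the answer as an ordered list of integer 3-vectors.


Barcode: M ≅ I[1,1], I[1,2]^2, I[1,3]. HN layers by μ_θ (3 steps, strictly decreasing):
  μ^(1)=35; μ^(2)=27; μ^(3)=-29

((0, 0, 1); (0, 3, 0); (4, 0, 0))


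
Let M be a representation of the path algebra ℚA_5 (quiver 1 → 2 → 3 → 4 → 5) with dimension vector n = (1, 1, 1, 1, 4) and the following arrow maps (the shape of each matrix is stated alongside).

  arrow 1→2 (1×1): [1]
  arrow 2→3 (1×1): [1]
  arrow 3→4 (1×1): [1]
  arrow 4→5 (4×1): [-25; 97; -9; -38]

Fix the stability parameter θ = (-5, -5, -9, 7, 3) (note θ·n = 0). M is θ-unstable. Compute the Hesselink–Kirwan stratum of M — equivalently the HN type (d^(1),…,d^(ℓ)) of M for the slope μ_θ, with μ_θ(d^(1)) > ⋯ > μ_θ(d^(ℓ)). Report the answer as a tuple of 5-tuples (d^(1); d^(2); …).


Via rank(M_{q-1}∘⋯∘M_p): M ≅ I[1,5], I[5,5]^3.
μ_θ-semistable layers: μ^(1)=5; μ^(2)=3; μ^(3)=-19/3

((0, 0, 0, 1, 1); (0, 0, 0, 0, 3); (1, 1, 1, 0, 0))


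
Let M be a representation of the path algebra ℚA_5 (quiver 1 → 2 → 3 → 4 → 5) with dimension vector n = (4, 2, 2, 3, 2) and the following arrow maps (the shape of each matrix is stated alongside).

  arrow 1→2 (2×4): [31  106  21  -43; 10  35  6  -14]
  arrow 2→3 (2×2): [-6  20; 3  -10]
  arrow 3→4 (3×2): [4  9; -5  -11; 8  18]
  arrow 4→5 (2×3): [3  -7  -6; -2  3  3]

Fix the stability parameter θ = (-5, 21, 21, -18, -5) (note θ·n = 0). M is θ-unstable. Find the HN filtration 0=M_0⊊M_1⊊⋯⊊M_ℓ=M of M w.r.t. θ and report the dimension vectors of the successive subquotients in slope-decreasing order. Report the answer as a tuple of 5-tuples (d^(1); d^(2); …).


Barcode: M ≅ I[1,1]^2, I[1,2], I[1,5], I[3,5], I[4,4]. HN layers by μ_θ (5 steps, strictly decreasing):
  μ^(1)=21; μ^(2)=19/4; μ^(3)=-2/3; μ^(4)=-5; μ^(5)=-18

((0, 1, 0, 0, 0); (0, 1, 1, 1, 1); (0, 0, 1, 1, 1); (4, 0, 0, 0, 0); (0, 0, 0, 1, 0))


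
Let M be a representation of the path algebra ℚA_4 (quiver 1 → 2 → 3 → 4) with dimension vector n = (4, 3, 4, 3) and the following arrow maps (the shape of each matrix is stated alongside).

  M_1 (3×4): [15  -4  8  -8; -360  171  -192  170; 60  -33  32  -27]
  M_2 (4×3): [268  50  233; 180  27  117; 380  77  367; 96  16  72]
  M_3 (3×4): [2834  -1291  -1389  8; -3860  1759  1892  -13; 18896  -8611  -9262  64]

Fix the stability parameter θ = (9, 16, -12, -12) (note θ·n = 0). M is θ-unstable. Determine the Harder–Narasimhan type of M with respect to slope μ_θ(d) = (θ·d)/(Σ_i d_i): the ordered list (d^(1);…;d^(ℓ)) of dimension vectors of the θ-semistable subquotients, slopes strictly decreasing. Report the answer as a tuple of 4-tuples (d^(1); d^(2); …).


Via rank(M_{q-1}∘⋯∘M_p): M ≅ I[1,1], I[1,2], I[1,4]^2, I[3,3], I[3,4].
μ_θ-semistable layers: μ^(1)=16; μ^(2)=9; μ^(3)=1/4; μ^(4)=-12

((0, 1, 0, 0); (2, 0, 0, 0); (2, 2, 2, 2); (0, 0, 2, 1))


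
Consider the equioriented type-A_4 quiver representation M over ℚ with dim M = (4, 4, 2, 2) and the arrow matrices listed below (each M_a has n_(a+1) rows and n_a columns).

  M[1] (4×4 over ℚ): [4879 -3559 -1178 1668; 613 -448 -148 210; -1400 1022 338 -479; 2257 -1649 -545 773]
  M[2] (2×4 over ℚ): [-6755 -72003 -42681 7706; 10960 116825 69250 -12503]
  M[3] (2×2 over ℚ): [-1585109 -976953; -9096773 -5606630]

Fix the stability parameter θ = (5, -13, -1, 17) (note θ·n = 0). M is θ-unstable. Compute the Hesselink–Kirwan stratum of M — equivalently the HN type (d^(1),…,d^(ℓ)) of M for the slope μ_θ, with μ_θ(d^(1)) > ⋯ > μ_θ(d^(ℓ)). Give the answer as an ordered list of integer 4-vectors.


Via rank(M_{q-1}∘⋯∘M_p): M ≅ I[1,2]^2, I[1,4]^2.
μ_θ-semistable layers: μ^(1)=17; μ^(2)=-1; μ^(3)=-4

((0, 0, 0, 2); (0, 0, 2, 0); (4, 4, 0, 0))


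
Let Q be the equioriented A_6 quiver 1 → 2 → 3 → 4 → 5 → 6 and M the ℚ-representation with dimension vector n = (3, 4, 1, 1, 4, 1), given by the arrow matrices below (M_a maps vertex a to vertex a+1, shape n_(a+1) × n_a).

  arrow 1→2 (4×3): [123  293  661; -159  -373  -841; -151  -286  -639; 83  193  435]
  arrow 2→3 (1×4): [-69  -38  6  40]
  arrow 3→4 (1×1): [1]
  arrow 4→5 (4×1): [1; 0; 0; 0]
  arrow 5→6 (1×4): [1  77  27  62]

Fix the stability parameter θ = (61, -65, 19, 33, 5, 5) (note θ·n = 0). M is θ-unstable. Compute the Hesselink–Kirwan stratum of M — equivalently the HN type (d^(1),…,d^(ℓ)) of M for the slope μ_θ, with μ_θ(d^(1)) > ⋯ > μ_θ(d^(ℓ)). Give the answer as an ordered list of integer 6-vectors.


Barcode: M ≅ I[1,2]^2, I[1,6], I[2,2], I[5,5]^3. HN layers by μ_θ (4 steps, strictly decreasing):
  μ^(1)=31/2; μ^(2)=5; μ^(3)=-2; μ^(4)=-65

((0, 0, 1, 1, 1, 1); (0, 0, 0, 0, 3, 0); (3, 3, 0, 0, 0, 0); (0, 1, 0, 0, 0, 0))


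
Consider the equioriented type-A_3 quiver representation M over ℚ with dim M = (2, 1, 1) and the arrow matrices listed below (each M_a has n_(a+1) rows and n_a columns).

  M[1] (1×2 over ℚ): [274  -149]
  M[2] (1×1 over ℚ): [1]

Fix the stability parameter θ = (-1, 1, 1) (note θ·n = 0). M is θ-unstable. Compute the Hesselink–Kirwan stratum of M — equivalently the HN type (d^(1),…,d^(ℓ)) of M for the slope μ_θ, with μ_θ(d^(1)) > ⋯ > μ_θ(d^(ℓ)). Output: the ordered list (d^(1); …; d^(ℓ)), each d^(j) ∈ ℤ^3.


Via rank(M_{q-1}∘⋯∘M_p): M ≅ I[1,1], I[1,3].
μ_θ-semistable layers: μ^(1)=1; μ^(2)=-1

((0, 1, 1); (2, 0, 0))


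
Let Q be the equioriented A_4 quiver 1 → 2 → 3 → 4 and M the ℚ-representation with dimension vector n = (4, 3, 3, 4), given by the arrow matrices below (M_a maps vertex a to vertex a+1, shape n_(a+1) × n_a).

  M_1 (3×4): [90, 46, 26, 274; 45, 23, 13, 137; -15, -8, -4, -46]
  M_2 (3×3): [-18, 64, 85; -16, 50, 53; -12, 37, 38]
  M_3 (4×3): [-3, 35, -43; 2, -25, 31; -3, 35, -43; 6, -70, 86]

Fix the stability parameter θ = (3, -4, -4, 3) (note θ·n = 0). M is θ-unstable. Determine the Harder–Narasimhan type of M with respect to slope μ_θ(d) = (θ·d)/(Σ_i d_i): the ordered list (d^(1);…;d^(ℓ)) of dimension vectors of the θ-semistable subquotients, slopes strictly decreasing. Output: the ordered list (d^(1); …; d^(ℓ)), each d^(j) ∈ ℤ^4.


Via rank(M_{q-1}∘⋯∘M_p): M ≅ I[1,1]^2, I[1,4]^2, I[2,3], I[4,4]^2.
μ_θ-semistable layers: μ^(1)=3; μ^(2)=-5/3; μ^(3)=-4

((2, 0, 0, 4); (2, 2, 2, 0); (0, 1, 1, 0))


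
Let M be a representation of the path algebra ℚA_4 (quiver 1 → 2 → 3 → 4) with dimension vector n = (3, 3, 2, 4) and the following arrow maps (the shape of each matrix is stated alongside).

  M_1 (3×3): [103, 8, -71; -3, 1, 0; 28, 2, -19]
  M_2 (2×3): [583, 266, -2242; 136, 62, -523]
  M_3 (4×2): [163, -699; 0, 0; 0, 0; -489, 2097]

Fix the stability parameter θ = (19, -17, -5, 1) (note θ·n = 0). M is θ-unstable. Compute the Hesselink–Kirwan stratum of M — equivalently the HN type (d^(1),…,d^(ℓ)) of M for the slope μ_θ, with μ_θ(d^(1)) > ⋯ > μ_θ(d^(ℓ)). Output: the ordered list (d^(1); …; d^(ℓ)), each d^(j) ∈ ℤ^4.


Interval decomposition of M: I[1,2], I[1,3], I[1,4], I[4,4]^3.
HN type (ℓ=2): μ^(1)=1; μ^(2)=-1

((1, 1, 0, 4); (2, 2, 2, 0))


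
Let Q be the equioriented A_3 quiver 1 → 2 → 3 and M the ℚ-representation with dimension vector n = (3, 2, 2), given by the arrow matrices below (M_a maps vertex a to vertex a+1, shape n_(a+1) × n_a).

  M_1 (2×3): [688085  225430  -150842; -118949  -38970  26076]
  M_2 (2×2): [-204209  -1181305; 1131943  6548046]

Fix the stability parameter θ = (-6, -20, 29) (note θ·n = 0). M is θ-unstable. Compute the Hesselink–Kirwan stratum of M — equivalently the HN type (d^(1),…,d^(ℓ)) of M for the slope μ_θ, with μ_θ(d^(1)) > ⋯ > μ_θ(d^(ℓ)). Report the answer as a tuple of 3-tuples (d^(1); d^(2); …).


Interval decomposition of M: I[1,1], I[1,3]^2.
HN type (ℓ=3): μ^(1)=29; μ^(2)=-6; μ^(3)=-13

((0, 0, 2); (1, 0, 0); (2, 2, 0))


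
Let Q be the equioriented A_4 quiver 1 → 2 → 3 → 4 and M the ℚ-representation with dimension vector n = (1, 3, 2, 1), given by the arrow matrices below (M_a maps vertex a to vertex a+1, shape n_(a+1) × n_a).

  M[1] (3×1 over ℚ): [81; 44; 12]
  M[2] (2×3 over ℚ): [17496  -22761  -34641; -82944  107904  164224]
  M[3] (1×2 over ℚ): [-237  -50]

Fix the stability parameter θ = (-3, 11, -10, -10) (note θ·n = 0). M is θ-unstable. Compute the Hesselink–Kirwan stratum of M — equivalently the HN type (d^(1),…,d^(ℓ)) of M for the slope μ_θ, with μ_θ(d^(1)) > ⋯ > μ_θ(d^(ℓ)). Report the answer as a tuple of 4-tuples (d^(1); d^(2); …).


Barcode: M ≅ I[1,2], I[2,2], I[2,4], I[3,3]. HN layers by μ_θ (3 steps, strictly decreasing):
  μ^(1)=11; μ^(2)=-3; μ^(3)=-10

((0, 2, 0, 0); (1, 1, 1, 1); (0, 0, 1, 0))


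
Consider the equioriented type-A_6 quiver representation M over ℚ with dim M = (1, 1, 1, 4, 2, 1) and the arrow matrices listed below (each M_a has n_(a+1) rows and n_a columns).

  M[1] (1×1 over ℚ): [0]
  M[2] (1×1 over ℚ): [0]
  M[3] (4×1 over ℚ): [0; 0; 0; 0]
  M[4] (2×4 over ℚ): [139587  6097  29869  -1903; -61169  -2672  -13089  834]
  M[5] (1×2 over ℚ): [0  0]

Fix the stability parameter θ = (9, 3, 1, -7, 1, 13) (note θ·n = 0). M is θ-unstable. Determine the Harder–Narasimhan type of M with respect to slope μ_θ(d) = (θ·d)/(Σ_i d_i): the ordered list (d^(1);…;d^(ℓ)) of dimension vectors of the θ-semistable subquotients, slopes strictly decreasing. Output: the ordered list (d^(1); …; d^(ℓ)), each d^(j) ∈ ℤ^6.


Via rank(M_{q-1}∘⋯∘M_p): M ≅ I[1,1], I[2,2], I[3,3], I[4,4]^2, I[4,5]^2, I[6,6].
μ_θ-semistable layers: μ^(1)=13; μ^(2)=9; μ^(3)=3; μ^(4)=1; μ^(5)=-7

((0, 0, 0, 0, 0, 1); (1, 0, 0, 0, 0, 0); (0, 1, 0, 0, 0, 0); (0, 0, 1, 0, 2, 0); (0, 0, 0, 4, 0, 0))


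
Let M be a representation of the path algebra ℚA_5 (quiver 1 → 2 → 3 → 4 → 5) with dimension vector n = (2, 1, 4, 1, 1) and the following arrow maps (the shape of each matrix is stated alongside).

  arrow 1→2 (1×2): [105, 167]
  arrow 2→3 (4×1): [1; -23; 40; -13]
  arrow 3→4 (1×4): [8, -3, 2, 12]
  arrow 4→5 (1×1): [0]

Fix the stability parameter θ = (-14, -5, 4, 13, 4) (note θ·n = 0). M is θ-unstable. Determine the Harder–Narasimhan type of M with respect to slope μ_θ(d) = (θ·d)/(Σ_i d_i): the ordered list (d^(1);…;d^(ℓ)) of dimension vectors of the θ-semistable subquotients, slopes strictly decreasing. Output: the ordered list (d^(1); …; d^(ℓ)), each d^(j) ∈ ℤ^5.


Via rank(M_{q-1}∘⋯∘M_p): M ≅ I[1,1], I[1,4], I[3,3]^3, I[5,5].
μ_θ-semistable layers: μ^(1)=13; μ^(2)=4; μ^(3)=-5; μ^(4)=-14

((0, 0, 0, 1, 0); (0, 0, 4, 0, 1); (0, 1, 0, 0, 0); (2, 0, 0, 0, 0))


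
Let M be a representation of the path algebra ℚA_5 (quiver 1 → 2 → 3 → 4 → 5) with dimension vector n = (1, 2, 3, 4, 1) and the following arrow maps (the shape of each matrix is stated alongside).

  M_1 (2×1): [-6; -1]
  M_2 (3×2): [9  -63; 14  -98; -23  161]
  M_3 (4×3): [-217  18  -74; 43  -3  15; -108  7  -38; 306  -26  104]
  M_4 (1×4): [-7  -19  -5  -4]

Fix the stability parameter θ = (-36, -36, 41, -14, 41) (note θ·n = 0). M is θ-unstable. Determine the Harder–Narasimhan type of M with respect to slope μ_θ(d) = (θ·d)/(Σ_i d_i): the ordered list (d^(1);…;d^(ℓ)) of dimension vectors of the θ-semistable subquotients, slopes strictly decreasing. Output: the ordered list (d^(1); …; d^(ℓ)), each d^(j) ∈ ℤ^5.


Barcode: M ≅ I[1,5], I[2,2], I[3,4]^2, I[4,4]. HN layers by μ_θ (4 steps, strictly decreasing):
  μ^(1)=41; μ^(2)=27/2; μ^(3)=-14; μ^(4)=-36

((0, 0, 0, 0, 1); (0, 0, 3, 3, 0); (0, 0, 0, 1, 0); (1, 2, 0, 0, 0))


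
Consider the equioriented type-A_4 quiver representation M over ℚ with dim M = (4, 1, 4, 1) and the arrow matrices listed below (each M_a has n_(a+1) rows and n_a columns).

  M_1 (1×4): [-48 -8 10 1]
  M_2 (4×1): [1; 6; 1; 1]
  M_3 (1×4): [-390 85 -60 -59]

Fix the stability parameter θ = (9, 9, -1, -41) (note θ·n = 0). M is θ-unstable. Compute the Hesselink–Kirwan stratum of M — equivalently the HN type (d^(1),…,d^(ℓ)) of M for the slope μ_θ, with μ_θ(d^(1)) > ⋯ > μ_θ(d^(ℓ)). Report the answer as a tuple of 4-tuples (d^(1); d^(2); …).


Interval decomposition of M: I[1,1]^3, I[1,4], I[3,3]^3.
HN type (ℓ=3): μ^(1)=9; μ^(2)=-1; μ^(3)=-6

((3, 0, 0, 0); (0, 0, 3, 0); (1, 1, 1, 1))


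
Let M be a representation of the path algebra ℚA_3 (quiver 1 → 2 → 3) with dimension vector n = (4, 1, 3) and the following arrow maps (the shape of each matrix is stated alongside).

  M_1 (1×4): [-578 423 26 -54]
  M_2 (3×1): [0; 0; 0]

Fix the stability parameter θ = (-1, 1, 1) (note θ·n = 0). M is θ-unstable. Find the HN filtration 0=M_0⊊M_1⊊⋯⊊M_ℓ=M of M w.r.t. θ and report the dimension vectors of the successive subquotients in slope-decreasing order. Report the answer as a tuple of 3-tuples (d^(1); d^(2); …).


Barcode: M ≅ I[1,1]^3, I[1,2], I[3,3]^3. HN layers by μ_θ (2 steps, strictly decreasing):
  μ^(1)=1; μ^(2)=-1

((0, 1, 3); (4, 0, 0))


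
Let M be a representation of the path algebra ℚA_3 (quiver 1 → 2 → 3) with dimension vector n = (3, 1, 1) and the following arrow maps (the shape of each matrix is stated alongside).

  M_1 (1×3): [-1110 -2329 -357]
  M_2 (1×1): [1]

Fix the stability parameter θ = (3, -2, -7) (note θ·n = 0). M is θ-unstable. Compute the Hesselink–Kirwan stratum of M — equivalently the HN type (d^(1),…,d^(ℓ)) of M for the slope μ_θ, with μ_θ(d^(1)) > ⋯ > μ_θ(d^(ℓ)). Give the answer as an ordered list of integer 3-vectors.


Barcode: M ≅ I[1,1]^2, I[1,3]. HN layers by μ_θ (2 steps, strictly decreasing):
  μ^(1)=3; μ^(2)=-2

((2, 0, 0); (1, 1, 1))


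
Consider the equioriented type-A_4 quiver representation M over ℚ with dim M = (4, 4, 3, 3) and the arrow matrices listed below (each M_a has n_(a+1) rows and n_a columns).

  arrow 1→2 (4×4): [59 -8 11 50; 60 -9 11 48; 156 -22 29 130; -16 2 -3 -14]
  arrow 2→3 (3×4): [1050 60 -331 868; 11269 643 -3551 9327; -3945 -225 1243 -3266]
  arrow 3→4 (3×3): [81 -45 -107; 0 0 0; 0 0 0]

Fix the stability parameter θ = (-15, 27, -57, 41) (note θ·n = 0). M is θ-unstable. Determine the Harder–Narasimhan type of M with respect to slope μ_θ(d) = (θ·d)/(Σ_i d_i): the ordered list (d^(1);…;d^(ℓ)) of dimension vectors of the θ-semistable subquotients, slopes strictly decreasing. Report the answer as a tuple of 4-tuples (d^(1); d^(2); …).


Barcode: M ≅ I[1,1], I[1,3]^2, I[1,4], I[2,2], I[4,4]^2. HN layers by μ_θ (3 steps, strictly decreasing):
  μ^(1)=41; μ^(2)=27; μ^(3)=-15

((0, 0, 0, 3); (0, 1, 0, 0); (4, 3, 3, 0))


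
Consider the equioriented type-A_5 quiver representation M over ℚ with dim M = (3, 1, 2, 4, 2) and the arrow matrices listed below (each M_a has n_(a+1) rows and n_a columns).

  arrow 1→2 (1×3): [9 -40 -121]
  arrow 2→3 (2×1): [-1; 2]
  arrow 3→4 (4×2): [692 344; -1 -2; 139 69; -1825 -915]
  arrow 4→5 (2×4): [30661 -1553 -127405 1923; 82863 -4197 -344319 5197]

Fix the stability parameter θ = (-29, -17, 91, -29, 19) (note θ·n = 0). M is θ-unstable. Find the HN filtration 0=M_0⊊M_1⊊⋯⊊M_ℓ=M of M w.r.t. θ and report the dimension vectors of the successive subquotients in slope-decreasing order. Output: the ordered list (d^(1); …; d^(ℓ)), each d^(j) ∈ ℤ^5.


Barcode: M ≅ I[1,1]^2, I[1,5], I[3,4], I[4,4], I[4,5]. HN layers by μ_θ (5 steps, strictly decreasing):
  μ^(1)=31; μ^(2)=27; μ^(3)=19; μ^(4)=-17; μ^(5)=-29

((0, 0, 1, 1, 0); (0, 0, 1, 1, 1); (0, 0, 0, 0, 1); (0, 1, 0, 0, 0); (3, 0, 0, 2, 0))


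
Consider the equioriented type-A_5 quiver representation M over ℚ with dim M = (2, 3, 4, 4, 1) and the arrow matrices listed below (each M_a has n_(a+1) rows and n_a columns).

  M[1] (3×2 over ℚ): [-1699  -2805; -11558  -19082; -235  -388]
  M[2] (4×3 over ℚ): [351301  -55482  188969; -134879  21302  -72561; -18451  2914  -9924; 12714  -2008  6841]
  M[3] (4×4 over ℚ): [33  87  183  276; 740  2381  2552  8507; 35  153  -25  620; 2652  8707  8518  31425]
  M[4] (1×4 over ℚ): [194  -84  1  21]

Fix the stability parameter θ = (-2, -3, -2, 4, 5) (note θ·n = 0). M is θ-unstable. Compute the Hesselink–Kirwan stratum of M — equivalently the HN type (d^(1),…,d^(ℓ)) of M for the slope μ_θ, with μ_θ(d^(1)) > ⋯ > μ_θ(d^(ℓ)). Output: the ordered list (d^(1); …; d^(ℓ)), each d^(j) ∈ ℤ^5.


Barcode: M ≅ I[1,3], I[1,4], I[2,2], I[3,4], I[3,5], I[4,4]. HN layers by μ_θ (5 steps, strictly decreasing):
  μ^(1)=5; μ^(2)=4; μ^(3)=-2; μ^(4)=-5/2; μ^(5)=-3

((0, 0, 0, 0, 1); (0, 0, 0, 4, 0); (0, 0, 4, 0, 0); (2, 2, 0, 0, 0); (0, 1, 0, 0, 0))


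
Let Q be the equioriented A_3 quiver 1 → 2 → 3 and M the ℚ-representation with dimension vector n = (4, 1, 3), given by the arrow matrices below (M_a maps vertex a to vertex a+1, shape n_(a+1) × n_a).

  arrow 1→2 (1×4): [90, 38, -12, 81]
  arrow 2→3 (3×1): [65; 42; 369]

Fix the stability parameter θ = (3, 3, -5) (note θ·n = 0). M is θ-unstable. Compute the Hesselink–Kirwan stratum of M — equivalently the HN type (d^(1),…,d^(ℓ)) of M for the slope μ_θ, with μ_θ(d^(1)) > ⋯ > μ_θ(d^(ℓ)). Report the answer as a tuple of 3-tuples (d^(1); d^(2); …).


Via rank(M_{q-1}∘⋯∘M_p): M ≅ I[1,1]^3, I[1,3], I[3,3]^2.
μ_θ-semistable layers: μ^(1)=3; μ^(2)=1/3; μ^(3)=-5

((3, 0, 0); (1, 1, 1); (0, 0, 2))


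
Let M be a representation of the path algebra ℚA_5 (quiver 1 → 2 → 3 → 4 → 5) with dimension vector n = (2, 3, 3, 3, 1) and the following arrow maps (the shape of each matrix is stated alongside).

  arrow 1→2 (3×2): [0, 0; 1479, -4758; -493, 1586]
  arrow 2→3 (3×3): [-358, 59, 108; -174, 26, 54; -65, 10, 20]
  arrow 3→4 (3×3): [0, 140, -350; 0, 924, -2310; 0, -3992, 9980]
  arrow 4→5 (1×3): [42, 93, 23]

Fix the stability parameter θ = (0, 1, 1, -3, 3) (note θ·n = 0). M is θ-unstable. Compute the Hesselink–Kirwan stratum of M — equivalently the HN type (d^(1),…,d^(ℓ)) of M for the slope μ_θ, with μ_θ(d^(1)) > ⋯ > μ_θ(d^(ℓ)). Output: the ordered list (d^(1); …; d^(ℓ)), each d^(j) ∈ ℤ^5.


Barcode: M ≅ I[1,1], I[1,5], I[2,3]^2, I[4,4]^2. HN layers by μ_θ (5 steps, strictly decreasing):
  μ^(1)=3; μ^(2)=1; μ^(3)=0; μ^(4)=-1/4; μ^(5)=-3

((0, 0, 0, 0, 1); (0, 2, 2, 0, 0); (1, 0, 0, 0, 0); (1, 1, 1, 1, 0); (0, 0, 0, 2, 0))


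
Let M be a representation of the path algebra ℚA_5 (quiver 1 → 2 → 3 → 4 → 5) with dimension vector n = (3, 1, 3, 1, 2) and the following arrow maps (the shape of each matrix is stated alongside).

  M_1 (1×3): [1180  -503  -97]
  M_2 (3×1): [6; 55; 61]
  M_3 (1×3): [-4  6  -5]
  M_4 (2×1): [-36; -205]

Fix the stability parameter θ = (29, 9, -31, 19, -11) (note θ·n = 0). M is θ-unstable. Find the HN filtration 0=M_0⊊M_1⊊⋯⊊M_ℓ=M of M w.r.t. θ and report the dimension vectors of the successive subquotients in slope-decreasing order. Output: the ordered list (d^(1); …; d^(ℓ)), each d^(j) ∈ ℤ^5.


Via rank(M_{q-1}∘⋯∘M_p): M ≅ I[1,1]^2, I[1,5], I[3,3]^2, I[5,5].
μ_θ-semistable layers: μ^(1)=29; μ^(2)=4; μ^(3)=7/3; μ^(4)=-11; μ^(5)=-31

((2, 0, 0, 0, 0); (0, 0, 0, 1, 1); (1, 1, 1, 0, 0); (0, 0, 0, 0, 1); (0, 0, 2, 0, 0))


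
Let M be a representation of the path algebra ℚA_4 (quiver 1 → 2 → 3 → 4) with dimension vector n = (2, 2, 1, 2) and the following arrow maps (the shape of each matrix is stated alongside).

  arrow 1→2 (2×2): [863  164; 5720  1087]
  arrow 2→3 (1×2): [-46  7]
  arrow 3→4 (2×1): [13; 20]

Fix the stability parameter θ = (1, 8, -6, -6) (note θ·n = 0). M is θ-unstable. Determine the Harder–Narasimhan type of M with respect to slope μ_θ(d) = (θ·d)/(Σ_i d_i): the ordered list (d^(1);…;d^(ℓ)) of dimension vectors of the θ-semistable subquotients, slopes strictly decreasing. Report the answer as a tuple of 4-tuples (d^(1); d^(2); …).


Interval decomposition of M: I[1,2], I[1,4], I[4,4].
HN type (ℓ=4): μ^(1)=8; μ^(2)=1; μ^(3)=-3/4; μ^(4)=-6

((0, 1, 0, 0); (1, 0, 0, 0); (1, 1, 1, 1); (0, 0, 0, 1))


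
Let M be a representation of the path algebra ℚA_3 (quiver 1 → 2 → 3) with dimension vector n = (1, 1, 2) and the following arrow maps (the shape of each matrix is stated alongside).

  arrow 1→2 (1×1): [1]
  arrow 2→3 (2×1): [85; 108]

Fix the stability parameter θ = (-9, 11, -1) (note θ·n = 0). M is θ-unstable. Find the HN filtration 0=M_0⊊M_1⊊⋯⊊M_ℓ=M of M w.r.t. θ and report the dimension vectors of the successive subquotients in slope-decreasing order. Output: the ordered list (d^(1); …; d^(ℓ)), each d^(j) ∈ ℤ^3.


Via rank(M_{q-1}∘⋯∘M_p): M ≅ I[1,3], I[3,3].
μ_θ-semistable layers: μ^(1)=5; μ^(2)=-1; μ^(3)=-9

((0, 1, 1); (0, 0, 1); (1, 0, 0))


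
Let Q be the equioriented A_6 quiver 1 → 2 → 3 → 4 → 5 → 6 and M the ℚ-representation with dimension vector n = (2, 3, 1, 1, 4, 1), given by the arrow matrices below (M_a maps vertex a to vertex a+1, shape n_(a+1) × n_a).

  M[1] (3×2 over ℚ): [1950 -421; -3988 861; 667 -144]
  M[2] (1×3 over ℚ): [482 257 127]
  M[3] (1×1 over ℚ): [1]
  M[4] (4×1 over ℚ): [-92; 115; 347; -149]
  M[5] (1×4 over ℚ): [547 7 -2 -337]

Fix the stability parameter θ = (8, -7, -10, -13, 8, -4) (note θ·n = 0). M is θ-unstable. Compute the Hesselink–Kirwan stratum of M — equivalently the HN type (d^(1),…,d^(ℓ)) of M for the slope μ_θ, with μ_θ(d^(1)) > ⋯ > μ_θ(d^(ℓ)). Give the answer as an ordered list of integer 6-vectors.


Barcode: M ≅ I[1,2], I[1,5], I[2,2], I[5,5]^2, I[5,6]. HN layers by μ_θ (5 steps, strictly decreasing):
  μ^(1)=8; μ^(2)=2; μ^(3)=1/2; μ^(4)=-11/2; μ^(5)=-7

((0, 0, 0, 0, 3, 0); (0, 0, 0, 0, 1, 1); (1, 1, 0, 0, 0, 0); (1, 1, 1, 1, 0, 0); (0, 1, 0, 0, 0, 0))


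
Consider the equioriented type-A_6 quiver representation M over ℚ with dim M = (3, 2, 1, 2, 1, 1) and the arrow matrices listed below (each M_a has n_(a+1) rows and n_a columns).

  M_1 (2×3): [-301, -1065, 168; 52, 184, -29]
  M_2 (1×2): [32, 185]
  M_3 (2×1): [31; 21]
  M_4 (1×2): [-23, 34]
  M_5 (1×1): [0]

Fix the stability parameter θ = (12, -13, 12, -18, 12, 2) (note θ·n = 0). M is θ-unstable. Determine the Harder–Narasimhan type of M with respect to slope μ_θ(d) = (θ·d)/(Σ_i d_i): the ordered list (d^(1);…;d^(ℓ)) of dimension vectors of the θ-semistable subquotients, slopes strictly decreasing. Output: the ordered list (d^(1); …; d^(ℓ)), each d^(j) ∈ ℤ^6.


Barcode: M ≅ I[1,1], I[1,2], I[1,5], I[4,4], I[6,6]. HN layers by μ_θ (5 steps, strictly decreasing):
  μ^(1)=12; μ^(2)=2; μ^(3)=-1/2; μ^(4)=-7/4; μ^(5)=-18

((1, 0, 0, 0, 1, 0); (0, 0, 0, 0, 0, 1); (1, 1, 0, 0, 0, 0); (1, 1, 1, 1, 0, 0); (0, 0, 0, 1, 0, 0))


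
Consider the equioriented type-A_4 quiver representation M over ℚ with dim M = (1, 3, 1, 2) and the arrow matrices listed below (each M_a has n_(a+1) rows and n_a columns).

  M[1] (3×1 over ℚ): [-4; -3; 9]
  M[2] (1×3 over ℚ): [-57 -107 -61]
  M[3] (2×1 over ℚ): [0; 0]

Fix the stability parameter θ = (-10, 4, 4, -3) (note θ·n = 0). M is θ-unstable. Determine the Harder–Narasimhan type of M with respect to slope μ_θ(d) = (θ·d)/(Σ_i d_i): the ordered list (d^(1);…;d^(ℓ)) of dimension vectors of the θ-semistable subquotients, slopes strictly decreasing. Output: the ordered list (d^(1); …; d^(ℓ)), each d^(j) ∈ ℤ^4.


Barcode: M ≅ I[1,2], I[2,2], I[2,3], I[4,4]^2. HN layers by μ_θ (3 steps, strictly decreasing):
  μ^(1)=4; μ^(2)=-3; μ^(3)=-10

((0, 3, 1, 0); (0, 0, 0, 2); (1, 0, 0, 0))


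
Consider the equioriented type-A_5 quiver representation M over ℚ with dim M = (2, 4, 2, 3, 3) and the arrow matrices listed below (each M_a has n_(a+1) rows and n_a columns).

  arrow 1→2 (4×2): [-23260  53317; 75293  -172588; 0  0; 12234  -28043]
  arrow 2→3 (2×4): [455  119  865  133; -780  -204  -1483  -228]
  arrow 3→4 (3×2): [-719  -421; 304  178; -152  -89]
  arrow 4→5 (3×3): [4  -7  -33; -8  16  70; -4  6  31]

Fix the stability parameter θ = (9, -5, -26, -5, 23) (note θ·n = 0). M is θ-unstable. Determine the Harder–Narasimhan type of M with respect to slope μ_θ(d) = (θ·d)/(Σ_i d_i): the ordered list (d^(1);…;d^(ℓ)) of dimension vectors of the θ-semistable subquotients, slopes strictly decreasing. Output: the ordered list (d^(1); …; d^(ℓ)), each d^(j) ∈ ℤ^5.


Via rank(M_{q-1}∘⋯∘M_p): M ≅ I[1,2], I[1,4], I[2,2], I[2,5], I[4,5], I[5,5].
μ_θ-semistable layers: μ^(1)=23; μ^(2)=2; μ^(3)=-5; μ^(4)=-22/3; μ^(5)=-31/2

((0, 0, 0, 0, 3); (1, 1, 0, 0, 0); (0, 1, 0, 3, 0); (1, 1, 1, 0, 0); (0, 1, 1, 0, 0))


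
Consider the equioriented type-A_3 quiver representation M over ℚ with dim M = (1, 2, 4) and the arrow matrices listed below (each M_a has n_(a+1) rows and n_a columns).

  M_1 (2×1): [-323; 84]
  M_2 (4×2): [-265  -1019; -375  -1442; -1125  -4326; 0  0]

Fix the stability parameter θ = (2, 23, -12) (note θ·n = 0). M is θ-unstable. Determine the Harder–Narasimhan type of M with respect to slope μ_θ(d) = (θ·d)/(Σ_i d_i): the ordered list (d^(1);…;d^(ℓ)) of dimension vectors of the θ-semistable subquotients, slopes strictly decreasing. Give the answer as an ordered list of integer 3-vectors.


Interval decomposition of M: I[1,3], I[2,3], I[3,3]^2.
HN type (ℓ=3): μ^(1)=11/2; μ^(2)=2; μ^(3)=-12

((0, 2, 2); (1, 0, 0); (0, 0, 2))


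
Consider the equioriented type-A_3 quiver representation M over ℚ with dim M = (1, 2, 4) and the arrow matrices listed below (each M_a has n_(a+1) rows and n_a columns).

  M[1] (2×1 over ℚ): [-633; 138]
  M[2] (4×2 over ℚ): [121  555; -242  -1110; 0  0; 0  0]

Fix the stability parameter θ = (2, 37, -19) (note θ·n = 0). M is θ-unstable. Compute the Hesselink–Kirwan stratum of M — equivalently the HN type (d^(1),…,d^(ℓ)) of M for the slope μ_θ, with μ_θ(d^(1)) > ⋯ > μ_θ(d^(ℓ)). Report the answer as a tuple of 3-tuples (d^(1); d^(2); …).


Via rank(M_{q-1}∘⋯∘M_p): M ≅ I[1,3], I[2,2], I[3,3]^3.
μ_θ-semistable layers: μ^(1)=37; μ^(2)=9; μ^(3)=2; μ^(4)=-19

((0, 1, 0); (0, 1, 1); (1, 0, 0); (0, 0, 3))


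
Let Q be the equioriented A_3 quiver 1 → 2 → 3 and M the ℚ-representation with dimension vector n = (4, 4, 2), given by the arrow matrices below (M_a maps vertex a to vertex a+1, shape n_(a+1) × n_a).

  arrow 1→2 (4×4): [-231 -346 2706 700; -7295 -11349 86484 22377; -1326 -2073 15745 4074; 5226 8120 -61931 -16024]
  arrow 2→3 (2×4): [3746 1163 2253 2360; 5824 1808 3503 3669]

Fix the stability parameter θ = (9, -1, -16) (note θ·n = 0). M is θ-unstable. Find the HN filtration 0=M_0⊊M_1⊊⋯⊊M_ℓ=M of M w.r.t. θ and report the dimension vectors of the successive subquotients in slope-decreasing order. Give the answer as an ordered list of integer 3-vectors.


Via rank(M_{q-1}∘⋯∘M_p): M ≅ I[1,2]^2, I[1,3]^2.
μ_θ-semistable layers: μ^(1)=4; μ^(2)=-8/3

((2, 2, 0); (2, 2, 2))


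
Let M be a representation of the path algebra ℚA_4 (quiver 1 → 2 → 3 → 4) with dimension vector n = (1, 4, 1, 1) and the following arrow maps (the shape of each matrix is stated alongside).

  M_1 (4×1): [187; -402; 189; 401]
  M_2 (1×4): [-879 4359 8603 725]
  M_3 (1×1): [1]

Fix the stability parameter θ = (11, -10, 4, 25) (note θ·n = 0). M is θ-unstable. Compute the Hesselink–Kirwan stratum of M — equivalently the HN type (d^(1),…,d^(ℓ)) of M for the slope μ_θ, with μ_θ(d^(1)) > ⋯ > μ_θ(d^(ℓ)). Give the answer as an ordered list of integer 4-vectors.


Via rank(M_{q-1}∘⋯∘M_p): M ≅ I[1,4], I[2,2]^3.
μ_θ-semistable layers: μ^(1)=25; μ^(2)=4; μ^(3)=1/2; μ^(4)=-10

((0, 0, 0, 1); (0, 0, 1, 0); (1, 1, 0, 0); (0, 3, 0, 0))


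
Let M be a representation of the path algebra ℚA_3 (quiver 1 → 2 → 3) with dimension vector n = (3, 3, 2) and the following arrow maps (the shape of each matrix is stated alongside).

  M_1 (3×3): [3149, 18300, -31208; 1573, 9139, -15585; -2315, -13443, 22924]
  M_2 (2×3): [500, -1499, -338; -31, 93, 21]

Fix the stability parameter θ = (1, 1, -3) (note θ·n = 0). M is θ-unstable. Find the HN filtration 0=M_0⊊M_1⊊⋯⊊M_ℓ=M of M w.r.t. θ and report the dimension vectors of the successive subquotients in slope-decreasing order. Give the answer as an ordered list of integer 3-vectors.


Interval decomposition of M: I[1,2], I[1,3]^2.
HN type (ℓ=2): μ^(1)=1; μ^(2)=-1/3

((1, 1, 0); (2, 2, 2))


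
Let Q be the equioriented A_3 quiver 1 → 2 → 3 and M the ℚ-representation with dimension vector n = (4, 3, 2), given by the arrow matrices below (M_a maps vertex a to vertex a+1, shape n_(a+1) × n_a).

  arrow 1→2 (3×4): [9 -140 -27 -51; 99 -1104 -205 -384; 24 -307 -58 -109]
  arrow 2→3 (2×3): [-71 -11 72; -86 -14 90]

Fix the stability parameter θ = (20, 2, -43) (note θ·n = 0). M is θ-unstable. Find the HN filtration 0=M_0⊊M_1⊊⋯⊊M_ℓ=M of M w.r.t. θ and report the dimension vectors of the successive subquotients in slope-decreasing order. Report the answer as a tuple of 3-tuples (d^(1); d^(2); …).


Via rank(M_{q-1}∘⋯∘M_p): M ≅ I[1,1], I[1,2], I[1,3]^2.
μ_θ-semistable layers: μ^(1)=20; μ^(2)=11; μ^(3)=-7

((1, 0, 0); (1, 1, 0); (2, 2, 2))


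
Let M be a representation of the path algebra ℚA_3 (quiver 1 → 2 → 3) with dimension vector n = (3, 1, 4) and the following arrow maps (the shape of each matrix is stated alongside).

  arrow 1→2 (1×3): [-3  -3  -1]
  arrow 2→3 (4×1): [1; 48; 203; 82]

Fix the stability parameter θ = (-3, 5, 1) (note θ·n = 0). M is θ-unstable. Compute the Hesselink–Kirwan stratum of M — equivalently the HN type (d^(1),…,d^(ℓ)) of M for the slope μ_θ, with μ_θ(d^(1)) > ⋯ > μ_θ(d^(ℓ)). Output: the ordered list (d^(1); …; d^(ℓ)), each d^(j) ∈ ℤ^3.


Via rank(M_{q-1}∘⋯∘M_p): M ≅ I[1,1]^2, I[1,3], I[3,3]^3.
μ_θ-semistable layers: μ^(1)=3; μ^(2)=1; μ^(3)=-3

((0, 1, 1); (0, 0, 3); (3, 0, 0))


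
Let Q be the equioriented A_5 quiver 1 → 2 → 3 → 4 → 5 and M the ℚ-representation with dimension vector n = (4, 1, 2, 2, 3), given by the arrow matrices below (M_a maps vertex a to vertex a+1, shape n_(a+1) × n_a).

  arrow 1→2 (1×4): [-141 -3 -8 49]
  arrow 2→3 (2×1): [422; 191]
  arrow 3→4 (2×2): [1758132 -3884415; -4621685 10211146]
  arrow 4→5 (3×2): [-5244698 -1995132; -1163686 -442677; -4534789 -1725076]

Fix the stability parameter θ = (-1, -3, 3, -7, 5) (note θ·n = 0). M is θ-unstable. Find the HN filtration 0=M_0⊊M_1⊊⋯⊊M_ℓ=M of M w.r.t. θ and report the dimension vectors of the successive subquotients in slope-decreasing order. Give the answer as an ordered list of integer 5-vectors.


Interval decomposition of M: I[1,1]^3, I[1,5], I[3,5], I[5,5].
HN type (ℓ=3): μ^(1)=5; μ^(2)=-1; μ^(3)=-2

((0, 0, 0, 0, 3); (3, 0, 0, 0, 0); (1, 1, 2, 2, 0))


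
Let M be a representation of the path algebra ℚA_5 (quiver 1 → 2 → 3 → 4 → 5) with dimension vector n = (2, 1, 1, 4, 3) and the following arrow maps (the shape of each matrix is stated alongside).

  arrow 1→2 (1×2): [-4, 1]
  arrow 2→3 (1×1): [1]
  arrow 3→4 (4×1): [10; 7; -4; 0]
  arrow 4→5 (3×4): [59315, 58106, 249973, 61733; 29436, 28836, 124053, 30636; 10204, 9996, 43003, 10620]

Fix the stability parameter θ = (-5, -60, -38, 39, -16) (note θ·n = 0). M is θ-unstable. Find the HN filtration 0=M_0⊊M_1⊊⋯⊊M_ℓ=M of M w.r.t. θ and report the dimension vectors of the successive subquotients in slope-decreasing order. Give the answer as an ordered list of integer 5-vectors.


Interval decomposition of M: I[1,1], I[1,4], I[4,4], I[4,5]^2, I[5,5].
HN type (ℓ=5): μ^(1)=39; μ^(2)=23/2; μ^(3)=-5; μ^(4)=-16; μ^(5)=-103/3

((0, 0, 0, 2, 0); (0, 0, 0, 2, 2); (1, 0, 0, 0, 0); (0, 0, 0, 0, 1); (1, 1, 1, 0, 0))


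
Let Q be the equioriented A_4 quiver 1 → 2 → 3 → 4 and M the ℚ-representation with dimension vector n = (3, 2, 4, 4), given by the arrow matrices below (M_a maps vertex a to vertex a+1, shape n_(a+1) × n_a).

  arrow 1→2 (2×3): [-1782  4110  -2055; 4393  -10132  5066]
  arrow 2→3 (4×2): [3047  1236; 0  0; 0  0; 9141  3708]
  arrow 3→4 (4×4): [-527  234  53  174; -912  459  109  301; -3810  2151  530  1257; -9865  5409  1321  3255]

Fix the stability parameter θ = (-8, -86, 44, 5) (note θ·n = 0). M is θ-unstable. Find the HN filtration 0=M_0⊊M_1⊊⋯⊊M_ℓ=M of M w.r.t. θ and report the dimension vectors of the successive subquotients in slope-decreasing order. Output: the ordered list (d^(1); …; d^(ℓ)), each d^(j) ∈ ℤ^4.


Via rank(M_{q-1}∘⋯∘M_p): M ≅ I[1,1], I[1,2], I[1,4], I[3,3], I[3,4]^2, I[4,4].
μ_θ-semistable layers: μ^(1)=44; μ^(2)=49/2; μ^(3)=5; μ^(4)=-8; μ^(5)=-47

((0, 0, 1, 0); (0, 0, 3, 3); (0, 0, 0, 1); (1, 0, 0, 0); (2, 2, 0, 0))


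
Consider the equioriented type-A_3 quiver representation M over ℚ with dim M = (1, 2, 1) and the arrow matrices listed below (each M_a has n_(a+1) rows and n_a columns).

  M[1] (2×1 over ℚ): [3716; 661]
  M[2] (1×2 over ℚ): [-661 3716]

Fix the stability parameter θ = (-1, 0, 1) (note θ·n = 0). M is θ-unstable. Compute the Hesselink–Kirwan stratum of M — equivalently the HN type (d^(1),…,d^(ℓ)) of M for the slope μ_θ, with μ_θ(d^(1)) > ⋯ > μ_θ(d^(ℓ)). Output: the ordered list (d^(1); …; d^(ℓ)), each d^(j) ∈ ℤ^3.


Barcode: M ≅ I[1,2], I[2,3]. HN layers by μ_θ (3 steps, strictly decreasing):
  μ^(1)=1; μ^(2)=0; μ^(3)=-1

((0, 0, 1); (0, 2, 0); (1, 0, 0))


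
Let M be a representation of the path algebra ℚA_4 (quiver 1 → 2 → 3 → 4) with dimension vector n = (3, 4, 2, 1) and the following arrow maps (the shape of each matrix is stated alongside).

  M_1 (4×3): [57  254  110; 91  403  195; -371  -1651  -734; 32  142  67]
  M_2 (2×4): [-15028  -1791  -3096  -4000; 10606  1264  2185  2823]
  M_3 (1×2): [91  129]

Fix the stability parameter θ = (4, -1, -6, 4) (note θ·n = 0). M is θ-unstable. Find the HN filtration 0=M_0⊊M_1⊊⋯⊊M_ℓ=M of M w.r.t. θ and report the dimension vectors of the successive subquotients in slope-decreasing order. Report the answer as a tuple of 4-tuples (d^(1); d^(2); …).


Interval decomposition of M: I[1,2], I[1,3], I[1,4], I[2,2].
HN type (ℓ=3): μ^(1)=4; μ^(2)=3/2; μ^(3)=-1

((0, 0, 0, 1); (1, 1, 0, 0); (2, 3, 2, 0))


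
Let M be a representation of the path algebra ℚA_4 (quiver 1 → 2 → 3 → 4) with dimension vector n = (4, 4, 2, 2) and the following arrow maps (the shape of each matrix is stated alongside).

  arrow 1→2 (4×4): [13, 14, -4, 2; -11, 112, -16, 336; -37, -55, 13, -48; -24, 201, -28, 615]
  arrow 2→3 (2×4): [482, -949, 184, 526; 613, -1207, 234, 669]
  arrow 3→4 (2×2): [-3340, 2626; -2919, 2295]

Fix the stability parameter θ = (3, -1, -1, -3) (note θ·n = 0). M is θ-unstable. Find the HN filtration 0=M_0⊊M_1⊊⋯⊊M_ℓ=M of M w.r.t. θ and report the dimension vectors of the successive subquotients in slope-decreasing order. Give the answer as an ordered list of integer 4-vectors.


Via rank(M_{q-1}∘⋯∘M_p): M ≅ I[1,2]^2, I[1,4]^2.
μ_θ-semistable layers: μ^(1)=1; μ^(2)=-1/2

((2, 2, 0, 0); (2, 2, 2, 2))


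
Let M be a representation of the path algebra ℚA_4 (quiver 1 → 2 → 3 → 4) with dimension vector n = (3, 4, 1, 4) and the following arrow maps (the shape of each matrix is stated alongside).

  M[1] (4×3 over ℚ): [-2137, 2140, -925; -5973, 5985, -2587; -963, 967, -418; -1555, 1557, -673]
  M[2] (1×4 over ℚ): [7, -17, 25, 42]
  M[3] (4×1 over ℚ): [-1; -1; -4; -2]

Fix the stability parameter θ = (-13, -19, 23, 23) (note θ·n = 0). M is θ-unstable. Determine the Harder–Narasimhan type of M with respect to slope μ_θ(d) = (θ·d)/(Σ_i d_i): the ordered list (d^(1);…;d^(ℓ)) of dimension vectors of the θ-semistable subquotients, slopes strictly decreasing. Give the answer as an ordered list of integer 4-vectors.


Interval decomposition of M: I[1,2]^2, I[1,4], I[2,2], I[4,4]^3.
HN type (ℓ=3): μ^(1)=23; μ^(2)=-16; μ^(3)=-19

((0, 0, 1, 4); (3, 3, 0, 0); (0, 1, 0, 0))


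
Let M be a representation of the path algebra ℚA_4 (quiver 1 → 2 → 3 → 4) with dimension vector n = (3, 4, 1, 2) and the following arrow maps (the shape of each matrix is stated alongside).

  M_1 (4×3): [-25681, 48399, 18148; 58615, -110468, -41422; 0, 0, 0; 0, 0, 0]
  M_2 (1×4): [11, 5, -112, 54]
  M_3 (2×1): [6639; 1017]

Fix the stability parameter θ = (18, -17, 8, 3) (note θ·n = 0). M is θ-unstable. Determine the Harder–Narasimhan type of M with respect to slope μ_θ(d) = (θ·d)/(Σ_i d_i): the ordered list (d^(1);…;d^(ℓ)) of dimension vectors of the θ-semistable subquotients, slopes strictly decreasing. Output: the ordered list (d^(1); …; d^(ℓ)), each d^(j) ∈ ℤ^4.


Barcode: M ≅ I[1,1], I[1,2], I[1,4], I[2,2]^2, I[4,4]. HN layers by μ_θ (5 steps, strictly decreasing):
  μ^(1)=18; μ^(2)=11/2; μ^(3)=3; μ^(4)=1/2; μ^(5)=-17

((1, 0, 0, 0); (0, 0, 1, 1); (0, 0, 0, 1); (2, 2, 0, 0); (0, 2, 0, 0))


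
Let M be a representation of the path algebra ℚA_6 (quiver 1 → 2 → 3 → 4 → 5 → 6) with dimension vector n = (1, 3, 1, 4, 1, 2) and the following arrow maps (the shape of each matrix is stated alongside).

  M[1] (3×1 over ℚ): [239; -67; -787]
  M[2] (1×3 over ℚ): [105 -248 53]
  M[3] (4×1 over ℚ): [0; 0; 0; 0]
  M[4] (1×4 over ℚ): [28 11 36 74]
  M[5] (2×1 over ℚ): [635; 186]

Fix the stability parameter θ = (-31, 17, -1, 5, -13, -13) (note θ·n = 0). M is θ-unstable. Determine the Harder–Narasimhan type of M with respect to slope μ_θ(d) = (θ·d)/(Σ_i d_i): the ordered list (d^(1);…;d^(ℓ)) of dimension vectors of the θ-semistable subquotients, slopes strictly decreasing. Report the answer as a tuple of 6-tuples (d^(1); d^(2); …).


Interval decomposition of M: I[1,2], I[2,2], I[2,3], I[4,4]^3, I[4,6], I[6,6].
HN type (ℓ=6): μ^(1)=17; μ^(2)=8; μ^(3)=5; μ^(4)=-7; μ^(5)=-13; μ^(6)=-31

((0, 2, 0, 0, 0, 0); (0, 1, 1, 0, 0, 0); (0, 0, 0, 3, 0, 0); (0, 0, 0, 1, 1, 1); (0, 0, 0, 0, 0, 1); (1, 0, 0, 0, 0, 0))
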